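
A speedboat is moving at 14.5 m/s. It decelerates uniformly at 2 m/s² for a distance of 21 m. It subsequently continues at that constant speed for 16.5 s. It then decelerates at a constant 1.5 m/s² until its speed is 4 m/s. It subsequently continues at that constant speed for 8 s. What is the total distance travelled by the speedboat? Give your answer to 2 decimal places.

Phase 1 (decelerating): v₀ = 14.5 m/s, a = -2 m/s².
v² = v₀² + 2aΔx = 14.5² + 2·-2·21 = 126 → v = 11.2 m/s
t = (v − v₀)/a = (11.2 − 14.5)/-2 = 1.63 s

Phase 2 (constant speed): v₀ = 11.2 m/s, a = 0 m/s².
v = v₀ + at = 11.2 + (0)(16.5) = 11.2 m/s
Δx = v₀t + ½at² = 11.2·16.5 + 0.5·0·16.5² = 185 m

Phase 3 (decelerating): v₀ = 11.2 m/s, a = -1.5 m/s².
v = v₀ + at → t = (4 − 11.2) / -1.5 = 4.82 s
v² = v₀² + 2aΔx → Δx = (4² − 11.2²)/(2·-1.5) = 36.7 m

Phase 4 (constant speed): v₀ = 4.00 m/s, a = 0 m/s².
v = v₀ + at = 4.00 + (0)(8) = 4.00 m/s
Δx = v₀t + ½at² = 4.00·8 + 0.5·0·8² = 32.0 m
Total distance = 21.0 + 185 + 36.7 + 32.0 = 275 m

275.15 m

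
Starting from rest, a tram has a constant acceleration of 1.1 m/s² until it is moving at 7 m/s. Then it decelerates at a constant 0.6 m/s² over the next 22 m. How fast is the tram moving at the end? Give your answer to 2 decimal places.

4.75 m/s

Phase 1 (accelerating): v₀ = 0 m/s, a = 1.1 m/s².
v = v₀ + at → t = (7 − 0) / 1.1 = 6.36 s
v² = v₀² + 2aΔx → Δx = (7² − 0²)/(2·1.1) = 22.3 m

Phase 2 (decelerating): v₀ = 7.00 m/s, a = -0.6 m/s².
v² = v₀² + 2aΔx = 7.00² + 2·-0.6·22 = 22.6 → v = 4.75 m/s
t = (v − v₀)/a = (4.75 − 7.00)/-0.6 = 3.74 s
Final speed = 4.75 m/s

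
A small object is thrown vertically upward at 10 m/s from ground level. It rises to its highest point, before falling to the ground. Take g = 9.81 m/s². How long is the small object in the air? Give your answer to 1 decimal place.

Phase 1 (rising): v₀ = 10.0 m/s, a = -9.81 m/s².
v = v₀ + at → t = (0 − 10.0) / -9.81 = 1.02 s
v² = v₀² + 2aΔx → Δx = (0² − 10.0²)/(2·-9.81) = 5.10 m

Phase 2 (falling): v₀ = 0 m/s, a = -9.81 m/s².
Falls 5.10 m from rest: t = √(2·5.10/9.81) = 1.02 s; v = g·t = 10.0 m/s.
Total time = 1.02 + 1.02 = 2.04 s

2.0 s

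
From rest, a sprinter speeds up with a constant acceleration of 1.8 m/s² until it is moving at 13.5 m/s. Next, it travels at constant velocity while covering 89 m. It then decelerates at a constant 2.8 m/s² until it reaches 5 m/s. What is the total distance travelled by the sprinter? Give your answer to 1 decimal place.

167.7 m

Phase 1 (accelerating): v₀ = 0 m/s, a = 1.8 m/s².
v = v₀ + at → t = (13.5 − 0) / 1.8 = 7.50 s
v² = v₀² + 2aΔx → Δx = (13.5² − 0²)/(2·1.8) = 50.6 m

Phase 2 (constant speed): v₀ = 13.5 m/s, a = 0 m/s².
Constant speed: t = d/v = 89/13.5 = 6.59 s

Phase 3 (decelerating): v₀ = 13.5 m/s, a = -2.8 m/s².
v = v₀ + at → t = (5 − 13.5) / -2.8 = 3.04 s
v² = v₀² + 2aΔx → Δx = (5² − 13.5²)/(2·-2.8) = 28.1 m
Total distance = 50.6 + 89.0 + 28.1 = 168 m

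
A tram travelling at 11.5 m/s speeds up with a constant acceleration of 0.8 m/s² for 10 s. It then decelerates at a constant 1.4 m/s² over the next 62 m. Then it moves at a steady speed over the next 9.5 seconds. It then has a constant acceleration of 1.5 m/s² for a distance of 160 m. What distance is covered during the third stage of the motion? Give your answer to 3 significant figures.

137 m

Phase 1 (accelerating): v₀ = 11.5 m/s, a = 0.8 m/s².
v = v₀ + at = 11.5 + (0.8)(10) = 19.5 m/s
Δx = v₀t + ½at² = 11.5·10 + 0.5·0.8·10² = 155 m

Phase 2 (decelerating): v₀ = 19.5 m/s, a = -1.4 m/s².
v² = v₀² + 2aΔx = 19.5² + 2·-1.4·62 = 207 → v = 14.4 m/s
t = (v − v₀)/a = (14.4 − 19.5)/-1.4 = 3.66 s

Phase 3 (constant speed): v₀ = 14.4 m/s, a = 0 m/s².
v = v₀ + at = 14.4 + (0)(9.5) = 14.4 m/s
Δx = v₀t + ½at² = 14.4·9.5 + 0.5·0·9.5² = 137 m
Distance in phase 3 = 137 m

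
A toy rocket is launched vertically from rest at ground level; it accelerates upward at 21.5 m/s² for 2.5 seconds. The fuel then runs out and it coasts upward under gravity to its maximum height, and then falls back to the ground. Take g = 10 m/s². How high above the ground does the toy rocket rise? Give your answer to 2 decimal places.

211.64 m

Phase 1 (powered ascent): v₀ = 0 m/s, a = 21.5 m/s².
v = v₀ + at = 0 + (21.5)(2.5) = 53.8 m/s
Δx = v₀t + ½at² = 0·2.5 + 0.5·21.5·2.5² = 67.2 m

Phase 2 (coasting upward): v₀ = 53.8 m/s, a = -10 m/s².
v = v₀ + at → t = (0 − 53.8) / -10 = 5.38 s
v² = v₀² + 2aΔx → Δx = (0² − 53.8²)/(2·-10) = 144 m
Maximum height = 67.2 + 144 = 212 m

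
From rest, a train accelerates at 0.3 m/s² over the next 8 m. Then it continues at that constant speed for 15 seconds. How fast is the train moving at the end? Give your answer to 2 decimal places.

Phase 1 (accelerating): v₀ = 0 m/s, a = 0.3 m/s².
v² = v₀² + 2aΔx = 0² + 2·0.3·8 = 4.80 → v = 2.19 m/s
t = (v − v₀)/a = (2.19 − 0)/0.3 = 7.30 s

Phase 2 (constant speed): v₀ = 2.19 m/s, a = 0 m/s².
v = v₀ + at = 2.19 + (0)(15) = 2.19 m/s
Δx = v₀t + ½at² = 2.19·15 + 0.5·0·15² = 32.9 m
Final speed = 2.19 m/s

2.19 m/s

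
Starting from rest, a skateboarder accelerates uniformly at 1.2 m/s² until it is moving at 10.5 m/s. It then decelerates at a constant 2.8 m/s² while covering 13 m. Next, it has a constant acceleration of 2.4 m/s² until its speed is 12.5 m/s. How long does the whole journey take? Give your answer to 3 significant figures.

13.0 s

Phase 1 (accelerating): v₀ = 0 m/s, a = 1.2 m/s².
v = v₀ + at → t = (10.5 − 0) / 1.2 = 8.75 s
v² = v₀² + 2aΔx → Δx = (10.5² − 0²)/(2·1.2) = 45.9 m

Phase 2 (decelerating): v₀ = 10.5 m/s, a = -2.8 m/s².
v² = v₀² + 2aΔx = 10.5² + 2·-2.8·13 = 37.5 → v = 6.12 m/s
t = (v − v₀)/a = (6.12 − 10.5)/-2.8 = 1.56 s

Phase 3 (accelerating): v₀ = 6.12 m/s, a = 2.4 m/s².
v = v₀ + at → t = (12.5 − 6.12) / 2.4 = 2.66 s
v² = v₀² + 2aΔx → Δx = (12.5² − 6.12²)/(2·2.4) = 24.7 m
Total time = 8.75 + 1.56 + 2.66 = 13.0 s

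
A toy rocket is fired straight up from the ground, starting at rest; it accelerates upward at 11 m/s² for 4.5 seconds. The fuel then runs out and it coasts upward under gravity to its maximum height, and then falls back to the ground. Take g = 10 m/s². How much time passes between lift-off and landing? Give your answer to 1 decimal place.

16.3 s

Phase 1 (powered ascent): v₀ = 0 m/s, a = 11 m/s².
v = v₀ + at = 0 + (11)(4.5) = 49.5 m/s
Δx = v₀t + ½at² = 0·4.5 + 0.5·11·4.5² = 111 m

Phase 2 (coasting upward): v₀ = 49.5 m/s, a = -10 m/s².
v = v₀ + at → t = (0 − 49.5) / -10 = 4.95 s
v² = v₀² + 2aΔx → Δx = (0² − 49.5²)/(2·-10) = 123 m

Phase 3 (free fall): v₀ = 0 m/s, a = -10 m/s².
Falls 234 m from rest: t = √(2·234/10) = 6.84 s; v = g·t = 68.4 m/s.
Total time = 4.50 + 4.95 + 6.84 = 16.3 s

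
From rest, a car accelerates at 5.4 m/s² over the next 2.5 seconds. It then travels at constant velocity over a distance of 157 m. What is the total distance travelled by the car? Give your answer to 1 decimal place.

Phase 1 (accelerating): v₀ = 0 m/s, a = 5.4 m/s².
v = v₀ + at = 0 + (5.4)(2.5) = 13.5 m/s
Δx = v₀t + ½at² = 0·2.5 + 0.5·5.4·2.5² = 16.9 m

Phase 2 (constant speed): v₀ = 13.5 m/s, a = 0 m/s².
Constant speed: t = d/v = 157/13.5 = 11.6 s
Total distance = 16.9 + 157 = 174 m

173.9 m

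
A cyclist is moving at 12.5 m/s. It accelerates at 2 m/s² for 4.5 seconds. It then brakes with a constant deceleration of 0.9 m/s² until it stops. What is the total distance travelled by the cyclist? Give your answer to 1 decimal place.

333.3 m

Phase 1 (accelerating): v₀ = 12.5 m/s, a = 2 m/s².
v = v₀ + at = 12.5 + (2)(4.5) = 21.5 m/s
Δx = v₀t + ½at² = 12.5·4.5 + 0.5·2·4.5² = 76.5 m

Phase 2 (decelerating): v₀ = 21.5 m/s, a = -0.9 m/s².
v = v₀ + at → t = (0 − 21.5) / -0.9 = 23.9 s
v² = v₀² + 2aΔx → Δx = (0² − 21.5²)/(2·-0.9) = 257 m
Total distance = 76.5 + 257 = 333 m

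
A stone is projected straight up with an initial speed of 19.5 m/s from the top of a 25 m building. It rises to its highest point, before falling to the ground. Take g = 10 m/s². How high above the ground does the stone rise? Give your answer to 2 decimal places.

Phase 1 (rising): v₀ = 19.5 m/s, a = -10 m/s².
v = v₀ + at → t = (0 − 19.5) / -10 = 1.95 s
v² = v₀² + 2aΔx → Δx = (0² − 19.5²)/(2·-10) = 19.0 m
Maximum height = 25 + 19.0 = 44.0 m

44.01 m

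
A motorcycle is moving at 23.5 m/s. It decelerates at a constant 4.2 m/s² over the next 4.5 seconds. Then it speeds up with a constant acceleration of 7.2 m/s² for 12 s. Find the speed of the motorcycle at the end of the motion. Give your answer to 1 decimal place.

91.0 m/s

Phase 1 (decelerating): v₀ = 23.5 m/s, a = -4.2 m/s².
v = v₀ + at = 23.5 + (-4.2)(4.5) = 4.60 m/s
Δx = v₀t + ½at² = 23.5·4.5 + 0.5·-4.2·4.5² = 63.2 m

Phase 2 (accelerating): v₀ = 4.60 m/s, a = 7.2 m/s².
v = v₀ + at = 4.60 + (7.2)(12) = 91.0 m/s
Δx = v₀t + ½at² = 4.60·12 + 0.5·7.2·12² = 574 m
Final speed = 91.0 m/s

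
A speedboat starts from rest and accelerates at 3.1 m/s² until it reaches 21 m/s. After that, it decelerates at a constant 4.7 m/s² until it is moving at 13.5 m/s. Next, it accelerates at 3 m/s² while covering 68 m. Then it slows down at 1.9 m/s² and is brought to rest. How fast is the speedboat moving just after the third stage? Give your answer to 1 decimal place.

24.3 m/s

Phase 1 (accelerating): v₀ = 0 m/s, a = 3.1 m/s².
v = v₀ + at → t = (21 − 0) / 3.1 = 6.77 s
v² = v₀² + 2aΔx → Δx = (21² − 0²)/(2·3.1) = 71.1 m

Phase 2 (decelerating): v₀ = 21.0 m/s, a = -4.7 m/s².
v = v₀ + at → t = (13.5 − 21.0) / -4.7 = 1.60 s
v² = v₀² + 2aΔx → Δx = (13.5² − 21.0²)/(2·-4.7) = 27.5 m

Phase 3 (accelerating): v₀ = 13.5 m/s, a = 3 m/s².
v² = v₀² + 2aΔx = 13.5² + 2·3·68 = 590 → v = 24.3 m/s
t = (v − v₀)/a = (24.3 − 13.5)/3 = 3.60 s
Speed at end of phase 3 = 24.3 m/s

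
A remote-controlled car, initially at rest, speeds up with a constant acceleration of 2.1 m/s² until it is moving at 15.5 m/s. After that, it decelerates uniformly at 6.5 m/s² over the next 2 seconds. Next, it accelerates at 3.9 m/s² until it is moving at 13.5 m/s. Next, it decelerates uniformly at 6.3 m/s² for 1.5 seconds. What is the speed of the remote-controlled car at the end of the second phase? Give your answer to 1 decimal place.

Phase 1 (accelerating): v₀ = 0 m/s, a = 2.1 m/s².
v = v₀ + at → t = (15.5 − 0) / 2.1 = 7.38 s
v² = v₀² + 2aΔx → Δx = (15.5² − 0²)/(2·2.1) = 57.2 m

Phase 2 (decelerating): v₀ = 15.5 m/s, a = -6.5 m/s².
v = v₀ + at = 15.5 + (-6.5)(2) = 2.50 m/s
Δx = v₀t + ½at² = 15.5·2 + 0.5·-6.5·2² = 18.0 m
Speed at end of phase 2 = 2.50 m/s

2.5 m/s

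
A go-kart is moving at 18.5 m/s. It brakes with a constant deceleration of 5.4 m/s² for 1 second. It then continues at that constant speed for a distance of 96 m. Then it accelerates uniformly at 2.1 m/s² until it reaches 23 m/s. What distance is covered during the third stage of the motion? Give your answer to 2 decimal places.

85.09 m

Phase 1 (decelerating): v₀ = 18.5 m/s, a = -5.4 m/s².
v = v₀ + at = 18.5 + (-5.4)(1) = 13.1 m/s
Δx = v₀t + ½at² = 18.5·1 + 0.5·-5.4·1² = 15.8 m

Phase 2 (constant speed): v₀ = 13.1 m/s, a = 0 m/s².
Constant speed: t = d/v = 96/13.1 = 7.33 s

Phase 3 (accelerating): v₀ = 13.1 m/s, a = 2.1 m/s².
v = v₀ + at → t = (23 − 13.1) / 2.1 = 4.71 s
v² = v₀² + 2aΔx → Δx = (23² − 13.1²)/(2·2.1) = 85.1 m
Distance in phase 3 = 85.1 m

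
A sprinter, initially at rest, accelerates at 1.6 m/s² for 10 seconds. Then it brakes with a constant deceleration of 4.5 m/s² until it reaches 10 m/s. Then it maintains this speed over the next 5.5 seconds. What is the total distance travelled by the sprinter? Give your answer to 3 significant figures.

152 m

Phase 1 (accelerating): v₀ = 0 m/s, a = 1.6 m/s².
v = v₀ + at = 0 + (1.6)(10) = 16.0 m/s
Δx = v₀t + ½at² = 0·10 + 0.5·1.6·10² = 80.0 m

Phase 2 (decelerating): v₀ = 16.0 m/s, a = -4.5 m/s².
v = v₀ + at → t = (10 − 16.0) / -4.5 = 1.33 s
v² = v₀² + 2aΔx → Δx = (10² − 16.0²)/(2·-4.5) = 17.3 m

Phase 3 (constant speed): v₀ = 10.0 m/s, a = 0 m/s².
v = v₀ + at = 10.0 + (0)(5.5) = 10.0 m/s
Δx = v₀t + ½at² = 10.0·5.5 + 0.5·0·5.5² = 55.0 m
Total distance = 80.0 + 17.3 + 55.0 = 152 m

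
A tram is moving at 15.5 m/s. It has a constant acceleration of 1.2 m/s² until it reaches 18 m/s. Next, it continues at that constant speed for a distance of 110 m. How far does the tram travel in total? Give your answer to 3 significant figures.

Phase 1 (accelerating): v₀ = 15.5 m/s, a = 1.2 m/s².
v = v₀ + at → t = (18 − 15.5) / 1.2 = 2.08 s
v² = v₀² + 2aΔx → Δx = (18² − 15.5²)/(2·1.2) = 34.9 m

Phase 2 (constant speed): v₀ = 18.0 m/s, a = 0 m/s².
Constant speed: t = d/v = 110/18.0 = 6.11 s
Total distance = 34.9 + 110 = 145 m

145 m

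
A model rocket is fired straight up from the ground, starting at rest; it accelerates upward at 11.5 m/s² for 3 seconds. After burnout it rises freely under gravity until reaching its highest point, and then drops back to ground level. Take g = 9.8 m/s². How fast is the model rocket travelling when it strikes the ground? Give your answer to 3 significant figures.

47.0 m/s

Phase 1 (powered ascent): v₀ = 0 m/s, a = 11.5 m/s².
v = v₀ + at = 0 + (11.5)(3) = 34.5 m/s
Δx = v₀t + ½at² = 0·3 + 0.5·11.5·3² = 51.8 m

Phase 2 (coasting upward): v₀ = 34.5 m/s, a = -9.8 m/s².
v = v₀ + at → t = (0 − 34.5) / -9.8 = 3.52 s
v² = v₀² + 2aΔx → Δx = (0² − 34.5²)/(2·-9.8) = 60.7 m

Phase 3 (free fall): v₀ = 0 m/s, a = -9.8 m/s².
Falls 112 m from rest: t = √(2·112/9.8) = 4.79 s; v = g·t = 47.0 m/s.
Impact speed = 47.0 m/s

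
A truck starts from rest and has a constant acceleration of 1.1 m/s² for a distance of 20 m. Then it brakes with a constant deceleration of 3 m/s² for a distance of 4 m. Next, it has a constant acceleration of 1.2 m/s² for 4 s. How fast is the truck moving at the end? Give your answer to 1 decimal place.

Phase 1 (accelerating): v₀ = 0 m/s, a = 1.1 m/s².
v² = v₀² + 2aΔx = 0² + 2·1.1·20 = 44.0 → v = 6.63 m/s
t = (v − v₀)/a = (6.63 − 0)/1.1 = 6.03 s

Phase 2 (decelerating): v₀ = 6.63 m/s, a = -3 m/s².
v² = v₀² + 2aΔx = 6.63² + 2·-3·4 = 20.0 → v = 4.47 m/s
t = (v − v₀)/a = (4.47 − 6.63)/-3 = 0.720 s

Phase 3 (accelerating): v₀ = 4.47 m/s, a = 1.2 m/s².
v = v₀ + at = 4.47 + (1.2)(4) = 9.27 m/s
Δx = v₀t + ½at² = 4.47·4 + 0.5·1.2·4² = 27.5 m
Final speed = 9.27 m/s

9.3 m/s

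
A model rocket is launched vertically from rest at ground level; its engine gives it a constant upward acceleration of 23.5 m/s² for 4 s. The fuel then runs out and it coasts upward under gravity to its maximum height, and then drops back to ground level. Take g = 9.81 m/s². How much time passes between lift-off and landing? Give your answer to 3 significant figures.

25.0 s

Phase 1 (powered ascent): v₀ = 0 m/s, a = 23.5 m/s².
v = v₀ + at = 0 + (23.5)(4) = 94.0 m/s
Δx = v₀t + ½at² = 0·4 + 0.5·23.5·4² = 188 m

Phase 2 (coasting upward): v₀ = 94.0 m/s, a = -9.81 m/s².
v = v₀ + at → t = (0 − 94.0) / -9.81 = 9.58 s
v² = v₀² + 2aΔx → Δx = (0² − 94.0²)/(2·-9.81) = 450 m

Phase 3 (free fall): v₀ = 0 m/s, a = -9.81 m/s².
Falls 638 m from rest: t = √(2·638/9.81) = 11.4 s; v = g·t = 112 m/s.
Total time = 4.00 + 9.58 + 11.4 = 25.0 s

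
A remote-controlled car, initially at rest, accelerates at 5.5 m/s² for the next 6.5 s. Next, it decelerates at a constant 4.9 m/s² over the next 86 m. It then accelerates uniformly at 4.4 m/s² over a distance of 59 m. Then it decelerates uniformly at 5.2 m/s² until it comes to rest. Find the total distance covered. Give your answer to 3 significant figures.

Phase 1 (accelerating): v₀ = 0 m/s, a = 5.5 m/s².
v = v₀ + at = 0 + (5.5)(6.5) = 35.8 m/s
Δx = v₀t + ½at² = 0·6.5 + 0.5·5.5·6.5² = 116 m

Phase 2 (decelerating): v₀ = 35.8 m/s, a = -4.9 m/s².
v² = v₀² + 2aΔx = 35.8² + 2·-4.9·86 = 435 → v = 20.9 m/s
t = (v − v₀)/a = (20.9 − 35.8)/-4.9 = 3.04 s

Phase 3 (accelerating): v₀ = 20.9 m/s, a = 4.4 m/s².
v² = v₀² + 2aΔx = 20.9² + 2·4.4·59 = 954 → v = 30.9 m/s
t = (v − v₀)/a = (30.9 − 20.9)/4.4 = 2.28 s

Phase 4 (decelerating): v₀ = 30.9 m/s, a = -5.2 m/s².
v = v₀ + at → t = (0 − 30.9) / -5.2 = 5.94 s
v² = v₀² + 2aΔx → Δx = (0² − 30.9²)/(2·-5.2) = 91.8 m
Total distance = 116 + 86.0 + 59.0 + 91.8 = 353 m

353 m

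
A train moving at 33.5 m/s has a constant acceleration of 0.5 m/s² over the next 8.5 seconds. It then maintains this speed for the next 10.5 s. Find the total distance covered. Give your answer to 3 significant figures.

699 m

Phase 1 (accelerating): v₀ = 33.5 m/s, a = 0.5 m/s².
v = v₀ + at = 33.5 + (0.5)(8.5) = 37.8 m/s
Δx = v₀t + ½at² = 33.5·8.5 + 0.5·0.5·8.5² = 303 m

Phase 2 (constant speed): v₀ = 37.8 m/s, a = 0 m/s².
v = v₀ + at = 37.8 + (0)(10.5) = 37.8 m/s
Δx = v₀t + ½at² = 37.8·10.5 + 0.5·0·10.5² = 396 m
Total distance = 303 + 396 = 699 m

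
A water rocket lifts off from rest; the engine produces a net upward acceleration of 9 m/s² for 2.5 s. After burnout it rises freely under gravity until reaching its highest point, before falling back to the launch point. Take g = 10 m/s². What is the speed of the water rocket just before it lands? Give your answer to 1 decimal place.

32.7 m/s

Phase 1 (powered ascent): v₀ = 0 m/s, a = 9 m/s².
v = v₀ + at = 0 + (9)(2.5) = 22.5 m/s
Δx = v₀t + ½at² = 0·2.5 + 0.5·9·2.5² = 28.1 m

Phase 2 (coasting upward): v₀ = 22.5 m/s, a = -10 m/s².
v = v₀ + at → t = (0 − 22.5) / -10 = 2.25 s
v² = v₀² + 2aΔx → Δx = (0² − 22.5²)/(2·-10) = 25.3 m

Phase 3 (free fall): v₀ = 0 m/s, a = -10 m/s².
Falls 53.4 m from rest: t = √(2·53.4/10) = 3.27 s; v = g·t = 32.7 m/s.
Impact speed = 32.7 m/s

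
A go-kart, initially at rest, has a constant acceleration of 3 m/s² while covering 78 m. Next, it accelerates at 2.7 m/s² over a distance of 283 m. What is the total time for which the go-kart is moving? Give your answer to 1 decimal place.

Phase 1 (accelerating): v₀ = 0 m/s, a = 3 m/s².
v² = v₀² + 2aΔx = 0² + 2·3·78 = 468 → v = 21.6 m/s
t = (v − v₀)/a = (21.6 − 0)/3 = 7.21 s

Phase 2 (accelerating): v₀ = 21.6 m/s, a = 2.7 m/s².
v² = v₀² + 2aΔx = 21.6² + 2·2.7·283 = 2000 → v = 44.7 m/s
t = (v − v₀)/a = (44.7 − 21.6)/2.7 = 8.54 s
Total time = 7.21 + 8.54 = 15.7 s

15.7 s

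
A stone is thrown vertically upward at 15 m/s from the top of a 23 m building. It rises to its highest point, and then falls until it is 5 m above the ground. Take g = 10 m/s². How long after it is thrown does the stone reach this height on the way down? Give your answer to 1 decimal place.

Phase 1 (rising): v₀ = 15.0 m/s, a = -10 m/s².
v = v₀ + at → t = (0 − 15.0) / -10 = 1.50 s
v² = v₀² + 2aΔx → Δx = (0² − 15.0²)/(2·-10) = 11.2 m

Phase 2 (falling): v₀ = 0 m/s, a = -10 m/s².
Falls 29.2 m from rest: t = √(2·29.2/10) = 2.42 s; v = g·t = 24.2 m/s.
Total time = 1.50 + 2.42 = 3.92 s

3.9 s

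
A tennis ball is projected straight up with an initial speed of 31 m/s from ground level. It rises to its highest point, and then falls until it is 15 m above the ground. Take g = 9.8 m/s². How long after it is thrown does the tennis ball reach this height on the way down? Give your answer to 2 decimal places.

5.80 s

Phase 1 (rising): v₀ = 31.0 m/s, a = -9.8 m/s².
v = v₀ + at → t = (0 − 31.0) / -9.8 = 3.16 s
v² = v₀² + 2aΔx → Δx = (0² − 31.0²)/(2·-9.8) = 49.0 m

Phase 2 (falling): v₀ = 0 m/s, a = -9.8 m/s².
Falls 34.0 m from rest: t = √(2·34.0/9.8) = 2.64 s; v = g·t = 25.8 m/s.
Total time = 3.16 + 2.64 = 5.80 s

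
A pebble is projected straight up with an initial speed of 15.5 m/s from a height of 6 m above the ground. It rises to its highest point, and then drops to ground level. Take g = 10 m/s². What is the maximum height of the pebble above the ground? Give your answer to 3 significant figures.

18.0 m

Phase 1 (rising): v₀ = 15.5 m/s, a = -10 m/s².
v = v₀ + at → t = (0 − 15.5) / -10 = 1.55 s
v² = v₀² + 2aΔx → Δx = (0² − 15.5²)/(2·-10) = 12.0 m
Maximum height = 6 + 12.0 = 18.0 m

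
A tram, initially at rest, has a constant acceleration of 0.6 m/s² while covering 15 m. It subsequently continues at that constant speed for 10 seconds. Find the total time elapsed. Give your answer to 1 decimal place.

17.1 s

Phase 1 (accelerating): v₀ = 0 m/s, a = 0.6 m/s².
v² = v₀² + 2aΔx = 0² + 2·0.6·15 = 18.0 → v = 4.24 m/s
t = (v − v₀)/a = (4.24 − 0)/0.6 = 7.07 s

Phase 2 (constant speed): v₀ = 4.24 m/s, a = 0 m/s².
v = v₀ + at = 4.24 + (0)(10) = 4.24 m/s
Δx = v₀t + ½at² = 4.24·10 + 0.5·0·10² = 42.4 m
Total time = 7.07 + 10.0 = 17.1 s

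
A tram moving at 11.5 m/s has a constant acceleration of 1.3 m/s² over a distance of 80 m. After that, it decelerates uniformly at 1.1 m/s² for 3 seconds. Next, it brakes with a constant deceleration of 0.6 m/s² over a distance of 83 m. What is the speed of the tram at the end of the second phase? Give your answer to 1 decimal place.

Phase 1 (accelerating): v₀ = 11.5 m/s, a = 1.3 m/s².
v² = v₀² + 2aΔx = 11.5² + 2·1.3·80 = 340 → v = 18.4 m/s
t = (v − v₀)/a = (18.4 − 11.5)/1.3 = 5.34 s

Phase 2 (decelerating): v₀ = 18.4 m/s, a = -1.1 m/s².
v = v₀ + at = 18.4 + (-1.1)(3) = 15.1 m/s
Δx = v₀t + ½at² = 18.4·3 + 0.5·-1.1·3² = 50.4 m
Speed at end of phase 2 = 15.1 m/s

15.1 m/s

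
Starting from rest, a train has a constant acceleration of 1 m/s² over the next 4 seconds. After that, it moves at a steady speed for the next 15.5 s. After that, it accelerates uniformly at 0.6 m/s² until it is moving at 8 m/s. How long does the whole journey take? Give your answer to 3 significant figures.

Phase 1 (accelerating): v₀ = 0 m/s, a = 1 m/s².
v = v₀ + at = 0 + (1)(4) = 4.00 m/s
Δx = v₀t + ½at² = 0·4 + 0.5·1·4² = 8.00 m

Phase 2 (constant speed): v₀ = 4.00 m/s, a = 0 m/s².
v = v₀ + at = 4.00 + (0)(15.5) = 4.00 m/s
Δx = v₀t + ½at² = 4.00·15.5 + 0.5·0·15.5² = 62.0 m

Phase 3 (accelerating): v₀ = 4.00 m/s, a = 0.6 m/s².
v = v₀ + at → t = (8 − 4.00) / 0.6 = 6.67 s
v² = v₀² + 2aΔx → Δx = (8² − 4.00²)/(2·0.6) = 40.0 m
Total time = 4.00 + 15.5 + 6.67 = 26.2 s

26.2 s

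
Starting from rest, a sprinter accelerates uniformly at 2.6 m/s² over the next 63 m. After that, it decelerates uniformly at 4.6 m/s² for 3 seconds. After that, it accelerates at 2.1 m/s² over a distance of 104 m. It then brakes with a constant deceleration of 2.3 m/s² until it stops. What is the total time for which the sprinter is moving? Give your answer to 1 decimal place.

Phase 1 (accelerating): v₀ = 0 m/s, a = 2.6 m/s².
v² = v₀² + 2aΔx = 0² + 2·2.6·63 = 328 → v = 18.1 m/s
t = (v − v₀)/a = (18.1 − 0)/2.6 = 6.96 s

Phase 2 (decelerating): v₀ = 18.1 m/s, a = -4.6 m/s².
v = v₀ + at = 18.1 + (-4.6)(3) = 4.30 m/s
Δx = v₀t + ½at² = 18.1·3 + 0.5·-4.6·3² = 33.6 m

Phase 3 (accelerating): v₀ = 4.30 m/s, a = 2.1 m/s².
v² = v₀² + 2aΔx = 4.30² + 2·2.1·104 = 455 → v = 21.3 m/s
t = (v − v₀)/a = (21.3 − 4.30)/2.1 = 8.11 s

Phase 4 (decelerating): v₀ = 21.3 m/s, a = -2.3 m/s².
v = v₀ + at → t = (0 − 21.3) / -2.3 = 9.28 s
v² = v₀² + 2aΔx → Δx = (0² − 21.3²)/(2·-2.3) = 99.0 m
Total time = 6.96 + 3.00 + 8.11 + 9.28 = 27.4 s

27.4 s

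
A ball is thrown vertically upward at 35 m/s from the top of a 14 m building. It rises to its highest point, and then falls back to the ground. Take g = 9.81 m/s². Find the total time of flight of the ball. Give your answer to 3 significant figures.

7.52 s

Phase 1 (rising): v₀ = 35.0 m/s, a = -9.81 m/s².
v = v₀ + at → t = (0 − 35.0) / -9.81 = 3.57 s
v² = v₀² + 2aΔx → Δx = (0² − 35.0²)/(2·-9.81) = 62.4 m

Phase 2 (falling): v₀ = 0 m/s, a = -9.81 m/s².
Falls 76.4 m from rest: t = √(2·76.4/9.81) = 3.95 s; v = g·t = 38.7 m/s.
Total time = 3.57 + 3.95 = 7.52 s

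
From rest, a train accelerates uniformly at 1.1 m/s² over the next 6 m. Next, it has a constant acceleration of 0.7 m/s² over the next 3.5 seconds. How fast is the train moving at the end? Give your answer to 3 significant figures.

6.08 m/s

Phase 1 (accelerating): v₀ = 0 m/s, a = 1.1 m/s².
v² = v₀² + 2aΔx = 0² + 2·1.1·6 = 13.2 → v = 3.63 m/s
t = (v − v₀)/a = (3.63 − 0)/1.1 = 3.30 s

Phase 2 (accelerating): v₀ = 3.63 m/s, a = 0.7 m/s².
v = v₀ + at = 3.63 + (0.7)(3.5) = 6.08 m/s
Δx = v₀t + ½at² = 3.63·3.5 + 0.5·0.7·3.5² = 17.0 m
Final speed = 6.08 m/s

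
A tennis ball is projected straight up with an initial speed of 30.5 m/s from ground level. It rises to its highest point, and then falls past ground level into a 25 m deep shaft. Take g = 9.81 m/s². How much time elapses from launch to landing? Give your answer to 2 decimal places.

Phase 1 (rising): v₀ = 30.5 m/s, a = -9.81 m/s².
v = v₀ + at → t = (0 − 30.5) / -9.81 = 3.11 s
v² = v₀² + 2aΔx → Δx = (0² − 30.5²)/(2·-9.81) = 47.4 m

Phase 2 (falling): v₀ = 0 m/s, a = -9.81 m/s².
Falls 72.4 m from rest: t = √(2·72.4/9.81) = 3.84 s; v = g·t = 37.7 m/s.
Total time = 3.11 + 3.84 = 6.95 s

6.95 s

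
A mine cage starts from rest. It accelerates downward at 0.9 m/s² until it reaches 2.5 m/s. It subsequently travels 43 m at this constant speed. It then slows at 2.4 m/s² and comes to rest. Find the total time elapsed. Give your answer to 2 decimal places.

Phase 1 (accelerating): v₀ = 0 m/s, a = 0.9 m/s².
v = v₀ + at → t = (2.5 − 0) / 0.9 = 2.78 s
v² = v₀² + 2aΔx → Δx = (2.5² − 0²)/(2·0.9) = 3.47 m

Phase 2 (constant speed): v₀ = 2.50 m/s, a = 0 m/s².
Constant speed: t = d/v = 43/2.50 = 17.2 s

Phase 3 (decelerating): v₀ = 2.50 m/s, a = -2.4 m/s².
v = v₀ + at → t = (0 − 2.50) / -2.4 = 1.04 s
v² = v₀² + 2aΔx → Δx = (0² − 2.50²)/(2·-2.4) = 1.30 m
Total time = 2.78 + 17.2 + 1.04 = 21.0 s

21.02 s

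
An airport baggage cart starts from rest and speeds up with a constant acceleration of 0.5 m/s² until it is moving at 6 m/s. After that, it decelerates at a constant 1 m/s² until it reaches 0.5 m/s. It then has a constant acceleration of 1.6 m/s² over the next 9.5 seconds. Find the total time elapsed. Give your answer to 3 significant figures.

27.0 s

Phase 1 (accelerating): v₀ = 0 m/s, a = 0.5 m/s².
v = v₀ + at → t = (6 − 0) / 0.5 = 12.0 s
v² = v₀² + 2aΔx → Δx = (6² − 0²)/(2·0.5) = 36.0 m

Phase 2 (decelerating): v₀ = 6.00 m/s, a = -1 m/s².
v = v₀ + at → t = (0.5 − 6.00) / -1 = 5.50 s
v² = v₀² + 2aΔx → Δx = (0.5² − 6.00²)/(2·-1) = 17.9 m

Phase 3 (accelerating): v₀ = 0.500 m/s, a = 1.6 m/s².
v = v₀ + at = 0.500 + (1.6)(9.5) = 15.7 m/s
Δx = v₀t + ½at² = 0.500·9.5 + 0.5·1.6·9.5² = 77.0 m
Total time = 12.0 + 5.50 + 9.50 = 27.0 s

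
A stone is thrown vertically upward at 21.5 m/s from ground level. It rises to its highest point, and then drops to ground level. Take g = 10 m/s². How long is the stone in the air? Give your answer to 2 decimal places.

4.30 s

Phase 1 (rising): v₀ = 21.5 m/s, a = -10 m/s².
v = v₀ + at → t = (0 − 21.5) / -10 = 2.15 s
v² = v₀² + 2aΔx → Δx = (0² − 21.5²)/(2·-10) = 23.1 m

Phase 2 (falling): v₀ = 0 m/s, a = -10 m/s².
Falls 23.1 m from rest: t = √(2·23.1/10) = 2.15 s; v = g·t = 21.5 m/s.
Total time = 2.15 + 2.15 = 4.30 s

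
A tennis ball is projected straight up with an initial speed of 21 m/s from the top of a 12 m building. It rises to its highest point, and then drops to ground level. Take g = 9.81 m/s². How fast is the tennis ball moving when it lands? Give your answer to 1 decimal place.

Phase 1 (rising): v₀ = 21.0 m/s, a = -9.81 m/s².
v = v₀ + at → t = (0 − 21.0) / -9.81 = 2.14 s
v² = v₀² + 2aΔx → Δx = (0² − 21.0²)/(2·-9.81) = 22.5 m

Phase 2 (falling): v₀ = 0 m/s, a = -9.81 m/s².
Falls 34.5 m from rest: t = √(2·34.5/9.81) = 2.65 s; v = g·t = 26.0 m/s.
Final speed = 26.0 m/s

26.0 m/s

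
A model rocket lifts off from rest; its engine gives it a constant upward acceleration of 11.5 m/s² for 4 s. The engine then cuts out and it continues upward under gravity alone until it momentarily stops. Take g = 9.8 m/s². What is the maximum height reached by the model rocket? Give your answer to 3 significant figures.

Phase 1 (powered ascent): v₀ = 0 m/s, a = 11.5 m/s².
v = v₀ + at = 0 + (11.5)(4) = 46.0 m/s
Δx = v₀t + ½at² = 0·4 + 0.5·11.5·4² = 92.0 m

Phase 2 (coasting upward): v₀ = 46.0 m/s, a = -9.8 m/s².
v = v₀ + at → t = (0 − 46.0) / -9.8 = 4.69 s
v² = v₀² + 2aΔx → Δx = (0² − 46.0²)/(2·-9.8) = 108 m
Maximum height = 92.0 + 108 = 200 m

200 m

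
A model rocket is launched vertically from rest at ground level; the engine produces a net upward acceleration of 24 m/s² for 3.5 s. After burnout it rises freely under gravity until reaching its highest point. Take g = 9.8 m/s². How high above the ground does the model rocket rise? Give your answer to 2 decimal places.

Phase 1 (powered ascent): v₀ = 0 m/s, a = 24 m/s².
v = v₀ + at = 0 + (24)(3.5) = 84.0 m/s
Δx = v₀t + ½at² = 0·3.5 + 0.5·24·3.5² = 147 m

Phase 2 (coasting upward): v₀ = 84.0 m/s, a = -9.8 m/s².
v = v₀ + at → t = (0 − 84.0) / -9.8 = 8.57 s
v² = v₀² + 2aΔx → Δx = (0² − 84.0²)/(2·-9.8) = 360 m
Maximum height = 147 + 360 = 507 m

507.00 m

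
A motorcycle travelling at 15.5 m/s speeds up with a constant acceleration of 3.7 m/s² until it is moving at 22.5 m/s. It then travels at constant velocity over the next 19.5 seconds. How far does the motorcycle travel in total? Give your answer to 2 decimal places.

Phase 1 (accelerating): v₀ = 15.5 m/s, a = 3.7 m/s².
v = v₀ + at → t = (22.5 − 15.5) / 3.7 = 1.89 s
v² = v₀² + 2aΔx → Δx = (22.5² − 15.5²)/(2·3.7) = 35.9 m

Phase 2 (constant speed): v₀ = 22.5 m/s, a = 0 m/s².
v = v₀ + at = 22.5 + (0)(19.5) = 22.5 m/s
Δx = v₀t + ½at² = 22.5·19.5 + 0.5·0·19.5² = 439 m
Total distance = 35.9 + 439 = 475 m

474.70 m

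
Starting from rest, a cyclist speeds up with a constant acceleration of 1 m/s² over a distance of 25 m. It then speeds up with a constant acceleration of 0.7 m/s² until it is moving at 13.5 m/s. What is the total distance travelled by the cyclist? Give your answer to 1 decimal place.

119.5 m

Phase 1 (accelerating): v₀ = 0 m/s, a = 1 m/s².
v² = v₀² + 2aΔx = 0² + 2·1·25 = 50.0 → v = 7.07 m/s
t = (v − v₀)/a = (7.07 − 0)/1 = 7.07 s

Phase 2 (accelerating): v₀ = 7.07 m/s, a = 0.7 m/s².
v = v₀ + at → t = (13.5 − 7.07) / 0.7 = 9.18 s
v² = v₀² + 2aΔx → Δx = (13.5² − 7.07²)/(2·0.7) = 94.5 m
Total distance = 25.0 + 94.5 = 119 m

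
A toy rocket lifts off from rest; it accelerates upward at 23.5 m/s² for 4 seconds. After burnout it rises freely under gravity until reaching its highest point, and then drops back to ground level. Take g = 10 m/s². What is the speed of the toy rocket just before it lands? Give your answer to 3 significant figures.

Phase 1 (powered ascent): v₀ = 0 m/s, a = 23.5 m/s².
v = v₀ + at = 0 + (23.5)(4) = 94.0 m/s
Δx = v₀t + ½at² = 0·4 + 0.5·23.5·4² = 188 m

Phase 2 (coasting upward): v₀ = 94.0 m/s, a = -10 m/s².
v = v₀ + at → t = (0 − 94.0) / -10 = 9.40 s
v² = v₀² + 2aΔx → Δx = (0² − 94.0²)/(2·-10) = 442 m

Phase 3 (free fall): v₀ = 0 m/s, a = -10 m/s².
Falls 630 m from rest: t = √(2·630/10) = 11.2 s; v = g·t = 112 m/s.
Impact speed = 112 m/s

112 m/s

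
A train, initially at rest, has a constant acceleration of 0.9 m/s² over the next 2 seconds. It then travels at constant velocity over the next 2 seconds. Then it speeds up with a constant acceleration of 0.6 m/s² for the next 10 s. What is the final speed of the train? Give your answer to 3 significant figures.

7.80 m/s

Phase 1 (accelerating): v₀ = 0 m/s, a = 0.9 m/s².
v = v₀ + at = 0 + (0.9)(2) = 1.80 m/s
Δx = v₀t + ½at² = 0·2 + 0.5·0.9·2² = 1.80 m

Phase 2 (constant speed): v₀ = 1.80 m/s, a = 0 m/s².
v = v₀ + at = 1.80 + (0)(2) = 1.80 m/s
Δx = v₀t + ½at² = 1.80·2 + 0.5·0·2² = 3.60 m

Phase 3 (accelerating): v₀ = 1.80 m/s, a = 0.6 m/s².
v = v₀ + at = 1.80 + (0.6)(10) = 7.80 m/s
Δx = v₀t + ½at² = 1.80·10 + 0.5·0.6·10² = 48.0 m
Final speed = 7.80 m/s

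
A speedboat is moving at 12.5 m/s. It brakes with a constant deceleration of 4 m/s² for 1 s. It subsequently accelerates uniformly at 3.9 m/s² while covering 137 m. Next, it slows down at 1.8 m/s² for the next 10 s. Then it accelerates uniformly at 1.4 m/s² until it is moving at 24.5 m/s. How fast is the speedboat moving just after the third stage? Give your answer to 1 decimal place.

Phase 1 (decelerating): v₀ = 12.5 m/s, a = -4 m/s².
v = v₀ + at = 12.5 + (-4)(1) = 8.50 m/s
Δx = v₀t + ½at² = 12.5·1 + 0.5·-4·1² = 10.5 m

Phase 2 (accelerating): v₀ = 8.50 m/s, a = 3.9 m/s².
v² = v₀² + 2aΔx = 8.50² + 2·3.9·137 = 1140 → v = 33.8 m/s
t = (v − v₀)/a = (33.8 − 8.50)/3.9 = 6.48 s

Phase 3 (decelerating): v₀ = 33.8 m/s, a = -1.8 m/s².
v = v₀ + at = 33.8 + (-1.8)(10) = 15.8 m/s
Δx = v₀t + ½at² = 33.8·10 + 0.5·-1.8·10² = 248 m
Speed at end of phase 3 = 15.8 m/s

15.8 m/s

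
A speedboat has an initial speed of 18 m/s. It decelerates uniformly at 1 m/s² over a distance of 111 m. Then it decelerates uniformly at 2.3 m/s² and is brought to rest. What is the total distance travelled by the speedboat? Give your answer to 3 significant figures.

133 m

Phase 1 (decelerating): v₀ = 18.0 m/s, a = -1 m/s².
v² = v₀² + 2aΔx = 18.0² + 2·-1·111 = 102 → v = 10.1 m/s
t = (v − v₀)/a = (10.1 − 18.0)/-1 = 7.90 s

Phase 2 (decelerating): v₀ = 10.1 m/s, a = -2.3 m/s².
v = v₀ + at → t = (0 − 10.1) / -2.3 = 4.39 s
v² = v₀² + 2aΔx → Δx = (0² − 10.1²)/(2·-2.3) = 22.2 m
Total distance = 111 + 22.2 = 133 m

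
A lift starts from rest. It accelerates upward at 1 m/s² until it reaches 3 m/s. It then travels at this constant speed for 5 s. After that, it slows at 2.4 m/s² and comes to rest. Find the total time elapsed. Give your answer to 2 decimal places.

9.25 s

Phase 1 (accelerating): v₀ = 0 m/s, a = 1 m/s².
v = v₀ + at → t = (3 − 0) / 1 = 3.00 s
v² = v₀² + 2aΔx → Δx = (3² − 0²)/(2·1) = 4.50 m

Phase 2 (constant speed): v₀ = 3.00 m/s, a = 0 m/s².
v = v₀ + at = 3.00 + (0)(5) = 3.00 m/s
Δx = v₀t + ½at² = 3.00·5 + 0.5·0·5² = 15.0 m

Phase 3 (decelerating): v₀ = 3.00 m/s, a = -2.4 m/s².
v = v₀ + at → t = (0 − 3.00) / -2.4 = 1.25 s
v² = v₀² + 2aΔx → Δx = (0² − 3.00²)/(2·-2.4) = 1.88 m
Total time = 3.00 + 5.00 + 1.25 = 9.25 s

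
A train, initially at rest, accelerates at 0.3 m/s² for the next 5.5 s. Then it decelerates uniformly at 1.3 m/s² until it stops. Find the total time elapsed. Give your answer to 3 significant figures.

6.77 s

Phase 1 (accelerating): v₀ = 0 m/s, a = 0.3 m/s².
v = v₀ + at = 0 + (0.3)(5.5) = 1.65 m/s
Δx = v₀t + ½at² = 0·5.5 + 0.5·0.3·5.5² = 4.54 m

Phase 2 (decelerating): v₀ = 1.65 m/s, a = -1.3 m/s².
v = v₀ + at → t = (0 − 1.65) / -1.3 = 1.27 s
v² = v₀² + 2aΔx → Δx = (0² − 1.65²)/(2·-1.3) = 1.05 m
Total time = 5.50 + 1.27 = 6.77 s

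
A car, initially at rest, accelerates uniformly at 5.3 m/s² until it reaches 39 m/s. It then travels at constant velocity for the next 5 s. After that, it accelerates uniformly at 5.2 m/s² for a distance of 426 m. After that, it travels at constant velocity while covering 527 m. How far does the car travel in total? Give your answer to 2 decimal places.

Phase 1 (accelerating): v₀ = 0 m/s, a = 5.3 m/s².
v = v₀ + at → t = (39 − 0) / 5.3 = 7.36 s
v² = v₀² + 2aΔx → Δx = (39² − 0²)/(2·5.3) = 143 m

Phase 2 (constant speed): v₀ = 39.0 m/s, a = 0 m/s².
v = v₀ + at = 39.0 + (0)(5) = 39.0 m/s
Δx = v₀t + ½at² = 39.0·5 + 0.5·0·5² = 195 m

Phase 3 (accelerating): v₀ = 39.0 m/s, a = 5.2 m/s².
v² = v₀² + 2aΔx = 39.0² + 2·5.2·426 = 5950 → v = 77.1 m/s
t = (v − v₀)/a = (77.1 − 39.0)/5.2 = 7.34 s

Phase 4 (constant speed): v₀ = 77.1 m/s, a = 0 m/s².
Constant speed: t = d/v = 527/77.1 = 6.83 s
Total distance = 143 + 195 + 426 + 527 = 1290 m

1291.49 m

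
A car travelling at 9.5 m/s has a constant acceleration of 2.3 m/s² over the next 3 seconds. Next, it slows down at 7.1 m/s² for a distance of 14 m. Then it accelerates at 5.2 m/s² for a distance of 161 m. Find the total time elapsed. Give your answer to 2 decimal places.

Phase 1 (accelerating): v₀ = 9.50 m/s, a = 2.3 m/s².
v = v₀ + at = 9.50 + (2.3)(3) = 16.4 m/s
Δx = v₀t + ½at² = 9.50·3 + 0.5·2.3·3² = 38.9 m

Phase 2 (decelerating): v₀ = 16.4 m/s, a = -7.1 m/s².
v² = v₀² + 2aΔx = 16.4² + 2·-7.1·14 = 70.2 → v = 8.38 m/s
t = (v − v₀)/a = (8.38 − 16.4)/-7.1 = 1.13 s

Phase 3 (accelerating): v₀ = 8.38 m/s, a = 5.2 m/s².
v² = v₀² + 2aΔx = 8.38² + 2·5.2·161 = 1740 → v = 41.8 m/s
t = (v − v₀)/a = (41.8 − 8.38)/5.2 = 6.42 s
Total time = 3.00 + 1.13 + 6.42 = 10.6 s

10.55 s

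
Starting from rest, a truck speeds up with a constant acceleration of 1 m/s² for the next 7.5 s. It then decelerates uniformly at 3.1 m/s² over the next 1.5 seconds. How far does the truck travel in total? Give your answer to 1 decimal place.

Phase 1 (accelerating): v₀ = 0 m/s, a = 1 m/s².
v = v₀ + at = 0 + (1)(7.5) = 7.50 m/s
Δx = v₀t + ½at² = 0·7.5 + 0.5·1·7.5² = 28.1 m

Phase 2 (decelerating): v₀ = 7.50 m/s, a = -3.1 m/s².
v = v₀ + at = 7.50 + (-3.1)(1.5) = 2.85 m/s
Δx = v₀t + ½at² = 7.50·1.5 + 0.5·-3.1·1.5² = 7.76 m
Total distance = 28.1 + 7.76 = 35.9 m

35.9 m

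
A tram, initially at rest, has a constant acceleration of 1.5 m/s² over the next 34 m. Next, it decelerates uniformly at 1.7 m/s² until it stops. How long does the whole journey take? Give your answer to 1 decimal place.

Phase 1 (accelerating): v₀ = 0 m/s, a = 1.5 m/s².
v² = v₀² + 2aΔx = 0² + 2·1.5·34 = 102 → v = 10.1 m/s
t = (v − v₀)/a = (10.1 − 0)/1.5 = 6.73 s

Phase 2 (decelerating): v₀ = 10.1 m/s, a = -1.7 m/s².
v = v₀ + at → t = (0 − 10.1) / -1.7 = 5.94 s
v² = v₀² + 2aΔx → Δx = (0² − 10.1²)/(2·-1.7) = 30.0 m
Total time = 6.73 + 5.94 = 12.7 s

12.7 s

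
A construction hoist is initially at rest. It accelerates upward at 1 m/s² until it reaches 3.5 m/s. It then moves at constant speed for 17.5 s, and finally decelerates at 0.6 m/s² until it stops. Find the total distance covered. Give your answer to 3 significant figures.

77.6 m

Phase 1 (accelerating): v₀ = 0 m/s, a = 1 m/s².
v = v₀ + at → t = (3.5 − 0) / 1 = 3.50 s
v² = v₀² + 2aΔx → Δx = (3.5² − 0²)/(2·1) = 6.12 m

Phase 2 (constant speed): v₀ = 3.50 m/s, a = 0 m/s².
v = v₀ + at = 3.50 + (0)(17.5) = 3.50 m/s
Δx = v₀t + ½at² = 3.50·17.5 + 0.5·0·17.5² = 61.2 m

Phase 3 (decelerating): v₀ = 3.50 m/s, a = -0.6 m/s².
v = v₀ + at → t = (0 − 3.50) / -0.6 = 5.83 s
v² = v₀² + 2aΔx → Δx = (0² − 3.50²)/(2·-0.6) = 10.2 m
Total distance = 6.12 + 61.2 + 10.2 = 77.6 m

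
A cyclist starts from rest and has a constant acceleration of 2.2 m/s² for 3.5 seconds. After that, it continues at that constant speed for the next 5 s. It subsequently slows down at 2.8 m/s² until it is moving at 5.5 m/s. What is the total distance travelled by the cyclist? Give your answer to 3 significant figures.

Phase 1 (accelerating): v₀ = 0 m/s, a = 2.2 m/s².
v = v₀ + at = 0 + (2.2)(3.5) = 7.70 m/s
Δx = v₀t + ½at² = 0·3.5 + 0.5·2.2·3.5² = 13.5 m

Phase 2 (constant speed): v₀ = 7.70 m/s, a = 0 m/s².
v = v₀ + at = 7.70 + (0)(5) = 7.70 m/s
Δx = v₀t + ½at² = 7.70·5 + 0.5·0·5² = 38.5 m

Phase 3 (decelerating): v₀ = 7.70 m/s, a = -2.8 m/s².
v = v₀ + at → t = (5.5 − 7.70) / -2.8 = 0.786 s
v² = v₀² + 2aΔx → Δx = (5.5² − 7.70²)/(2·-2.8) = 5.19 m
Total distance = 13.5 + 38.5 + 5.19 = 57.2 m

57.2 m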